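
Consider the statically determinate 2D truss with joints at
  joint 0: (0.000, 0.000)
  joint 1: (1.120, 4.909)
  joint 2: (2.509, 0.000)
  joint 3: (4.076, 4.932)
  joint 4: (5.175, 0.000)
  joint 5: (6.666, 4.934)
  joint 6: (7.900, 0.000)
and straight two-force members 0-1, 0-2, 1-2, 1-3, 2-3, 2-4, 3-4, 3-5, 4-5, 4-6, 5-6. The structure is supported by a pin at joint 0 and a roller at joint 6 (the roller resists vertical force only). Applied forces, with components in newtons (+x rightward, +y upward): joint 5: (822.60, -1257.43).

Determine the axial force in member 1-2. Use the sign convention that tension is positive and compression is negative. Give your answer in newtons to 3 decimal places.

-328.497

N=7 nodes, M=11 members, R=3 reactions → 2N=14, M+R=14
member 0 (0-1): L=5.0351, (cx,cy)=(0.2224,0.9749)
member 1 (0-2): L=2.5090, (cx,cy)=(1.0000,0.0000)
member 2 (1-2): L=5.1017, (cx,cy)=(0.2723,-0.9622)
member 3 (1-3): L=2.9561, (cx,cy)=(1.0000,0.0078)
member 4 (2-3): L=5.1750, (cx,cy)=(0.3028,0.9531)
member 5 (2-4): L=2.6660, (cx,cy)=(1.0000,0.0000)
member 6 (3-4): L=5.0530, (cx,cy)=(0.2175,-0.9761)
member 7 (3-5): L=2.5900, (cx,cy)=(1.0000,0.0008)
member 8 (4-5): L=5.1544, (cx,cy)=(0.2893,0.9572)
member 9 (4-6): L=2.7250, (cx,cy)=(1.0000,0.0000)
member 10 (5-6): L=5.0860, (cx,cy)=(0.2426,-0.9701)
solve A·x = −loads:
  F[0-1] = +325.5015 N (tension)
  F[0-2] = +750.1966 N (tension)
  F[1-2] = -328.4970 N (compression)
  F[1-3] = +161.8452 N (tension)
  F[2-3] = +331.6580 N (tension)
  F[2-4] = +560.3320 N (tension)
  F[3-4] = -324.8667 N (compression)
  F[3-5] = +332.9253 N (tension)
  F[4-5] = +331.2515 N (tension)
  F[4-6] = +393.8538 N (tension)
  F[5-6] = -1623.2815 N (compression)
  Rx@0 = -822.6000 N
  Ry@0 = -317.3468 N
  Ry@6 = +1574.7768 N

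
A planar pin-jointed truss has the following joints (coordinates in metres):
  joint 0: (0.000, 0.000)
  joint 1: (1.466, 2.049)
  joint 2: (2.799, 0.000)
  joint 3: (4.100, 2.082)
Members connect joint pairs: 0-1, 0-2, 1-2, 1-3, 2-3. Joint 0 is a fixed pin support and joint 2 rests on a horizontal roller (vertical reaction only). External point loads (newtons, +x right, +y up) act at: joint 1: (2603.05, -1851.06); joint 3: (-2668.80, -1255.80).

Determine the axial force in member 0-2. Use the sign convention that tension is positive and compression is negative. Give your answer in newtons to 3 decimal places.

204.299

N=4 nodes, M=5 members, R=3 reactions → 2N=8, M+R=8
member 0 (0-1): L=2.5194, (cx,cy)=(0.5819,0.8133)
member 1 (0-2): L=2.7990, (cx,cy)=(1.0000,0.0000)
member 2 (1-2): L=2.4444, (cx,cy)=(0.5453,-0.8382)
member 3 (1-3): L=2.6342, (cx,cy)=(0.9999,0.0125)
member 4 (2-3): L=2.4551, (cx,cy)=(0.5299,0.8480)
solve A·x = −loads:
  F[0-1] = -464.0996 N (compression)
  F[0-2] = +204.2986 N (tension)
  F[1-2] = -1786.3971 N (compression)
  F[1-3] = -1899.0912 N (compression)
  F[2-3] = -1452.7655 N (compression)
  Rx@0 = +65.7500 N
  Ry@0 = +377.4417 N
  Ry@2 = +2729.4183 N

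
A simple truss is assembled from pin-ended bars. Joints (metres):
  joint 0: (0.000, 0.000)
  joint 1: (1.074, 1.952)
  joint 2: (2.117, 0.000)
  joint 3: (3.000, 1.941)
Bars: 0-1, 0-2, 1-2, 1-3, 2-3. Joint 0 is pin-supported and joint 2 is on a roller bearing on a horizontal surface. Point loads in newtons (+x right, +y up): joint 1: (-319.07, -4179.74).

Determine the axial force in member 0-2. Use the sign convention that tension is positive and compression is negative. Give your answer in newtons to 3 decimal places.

975.820

N=4 nodes, M=5 members, R=3 reactions → 2N=8, M+R=8
member 0 (0-1): L=2.2280, (cx,cy)=(0.4821,0.8761)
member 1 (0-2): L=2.1170, (cx,cy)=(1.0000,0.0000)
member 2 (1-2): L=2.2132, (cx,cy)=(0.4713,-0.8820)
member 3 (1-3): L=1.9260, (cx,cy)=(1.0000,-0.0057)
member 4 (2-3): L=2.1324, (cx,cy)=(0.4141,0.9102)
solve A·x = −loads:
  F[0-1] = -2686.1787 N (compression)
  F[0-2] = +975.8201 N (tension)
  F[1-2] = -2070.6258 N (compression)
  F[1-3] = +0.0000 N (tension)
  F[2-3] = -0.0000 N (compression)
  Rx@0 = +319.0700 N
  Ry@0 = +2353.4688 N
  Ry@2 = +1826.2712 N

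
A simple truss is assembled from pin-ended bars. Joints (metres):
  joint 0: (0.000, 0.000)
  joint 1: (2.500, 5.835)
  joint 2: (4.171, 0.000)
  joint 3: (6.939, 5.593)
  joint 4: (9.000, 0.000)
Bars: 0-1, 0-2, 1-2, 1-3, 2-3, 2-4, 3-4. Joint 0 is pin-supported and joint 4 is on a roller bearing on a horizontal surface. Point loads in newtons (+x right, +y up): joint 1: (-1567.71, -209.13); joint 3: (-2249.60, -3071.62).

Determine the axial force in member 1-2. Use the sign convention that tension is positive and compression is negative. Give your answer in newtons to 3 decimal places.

3223.548

N=5 nodes, M=7 members, R=3 reactions → 2N=10, M+R=10
member 0 (0-1): L=6.3480, (cx,cy)=(0.3938,0.9192)
member 1 (0-2): L=4.1710, (cx,cy)=(1.0000,0.0000)
member 2 (1-2): L=6.0696, (cx,cy)=(0.2753,-0.9614)
member 3 (1-3): L=4.4456, (cx,cy)=(0.9985,-0.0544)
member 4 (2-3): L=6.2405, (cx,cy)=(0.4436,0.8962)
member 5 (2-4): L=4.8290, (cx,cy)=(1.0000,0.0000)
member 6 (3-4): L=5.9607, (cx,cy)=(0.3458,-0.9383)
solve A·x = −loads:
  F[0-1] = -3556.2337 N (compression)
  F[0-2] = -2416.7790 N (compression)
  F[1-2] = +3223.5485 N (tension)
  F[1-3] = -721.3612 N (compression)
  F[2-3] = -3457.7288 N (compression)
  F[2-4] = +4.3890 N (tension)
  F[3-4] = -12.6936 N (compression)
  Rx@0 = +3817.3100 N
  Ry@0 = +3268.8394 N
  Ry@4 = +11.9106 N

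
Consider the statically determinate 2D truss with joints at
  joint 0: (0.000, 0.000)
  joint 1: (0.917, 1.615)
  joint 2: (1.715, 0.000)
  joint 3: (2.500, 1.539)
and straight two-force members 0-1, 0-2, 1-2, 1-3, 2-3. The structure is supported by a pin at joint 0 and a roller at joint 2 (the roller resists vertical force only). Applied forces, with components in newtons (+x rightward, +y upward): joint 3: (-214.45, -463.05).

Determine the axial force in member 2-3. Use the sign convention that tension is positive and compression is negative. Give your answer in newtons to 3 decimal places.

-518.664

N=4 nodes, M=5 members, R=3 reactions → 2N=8, M+R=8
member 0 (0-1): L=1.8572, (cx,cy)=(0.4938,0.8696)
member 1 (0-2): L=1.7150, (cx,cy)=(1.0000,0.0000)
member 2 (1-2): L=1.8014, (cx,cy)=(0.4430,-0.8965)
member 3 (1-3): L=1.5848, (cx,cy)=(0.9988,-0.0480)
member 4 (2-3): L=1.7276, (cx,cy)=(0.4544,0.8908)
solve A·x = −loads:
  F[0-1] = +22.4330 N (tension)
  F[0-2] = -225.5265 N (compression)
  F[1-2] = -22.8955 N (compression)
  F[1-3] = +21.2434 N (tension)
  F[2-3] = -518.6644 N (compression)
  Rx@0 = +214.4500 N
  Ry@0 = -19.5077 N
  Ry@2 = +482.5577 N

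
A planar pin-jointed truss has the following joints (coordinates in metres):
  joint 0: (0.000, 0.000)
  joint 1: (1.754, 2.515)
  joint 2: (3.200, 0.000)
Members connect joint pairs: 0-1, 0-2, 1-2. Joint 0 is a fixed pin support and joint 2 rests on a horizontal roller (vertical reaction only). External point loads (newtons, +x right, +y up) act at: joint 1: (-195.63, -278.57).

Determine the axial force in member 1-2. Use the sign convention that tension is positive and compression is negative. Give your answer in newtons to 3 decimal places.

N=3 nodes, M=3 members, R=3 reactions → 2N=6, M+R=6
member 0 (0-1): L=3.0662, (cx,cy)=(0.5720,0.8202)
member 1 (0-2): L=3.2000, (cx,cy)=(1.0000,0.0000)
member 2 (1-2): L=2.9011, (cx,cy)=(0.4984,-0.8669)
solve A·x = −loads:
  F[0-1] = -340.9201 N (compression)
  F[0-2] = -0.6105 N (compression)
  F[1-2] = +1.2248 N (tension)
  Rx@0 = +195.6300 N
  Ry@0 = +279.6318 N
  Ry@2 = -1.0618 N

1.225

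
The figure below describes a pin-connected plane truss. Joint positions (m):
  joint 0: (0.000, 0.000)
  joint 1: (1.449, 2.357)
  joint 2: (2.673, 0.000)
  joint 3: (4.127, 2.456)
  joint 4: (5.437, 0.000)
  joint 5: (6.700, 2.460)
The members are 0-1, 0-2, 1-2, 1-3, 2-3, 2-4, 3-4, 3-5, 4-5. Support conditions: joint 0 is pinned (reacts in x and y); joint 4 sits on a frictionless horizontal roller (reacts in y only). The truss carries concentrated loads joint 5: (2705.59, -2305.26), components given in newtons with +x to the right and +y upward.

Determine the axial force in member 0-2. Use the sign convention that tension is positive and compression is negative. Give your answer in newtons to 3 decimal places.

1623.811

N=6 nodes, M=9 members, R=3 reactions → 2N=12, M+R=12
member 0 (0-1): L=2.7668, (cx,cy)=(0.5237,0.8519)
member 1 (0-2): L=2.6730, (cx,cy)=(1.0000,0.0000)
member 2 (1-2): L=2.6559, (cx,cy)=(0.4609,-0.8875)
member 3 (1-3): L=2.6798, (cx,cy)=(0.9993,0.0369)
member 4 (2-3): L=2.8541, (cx,cy)=(0.5094,0.8605)
member 5 (2-4): L=2.7640, (cx,cy)=(1.0000,0.0000)
member 6 (3-4): L=2.7835, (cx,cy)=(0.4706,-0.8823)
member 7 (3-5): L=2.5730, (cx,cy)=(1.0000,0.0016)
member 8 (4-5): L=2.7653, (cx,cy)=(0.4567,0.8896)
solve A·x = −loads:
  F[0-1] = +2065.5906 N (tension)
  F[0-2] = +1623.8108 N (tension)
  F[1-2] = -1901.2277 N (compression)
  F[1-3] = +1959.3290 N (tension)
  F[2-3] = +1960.7976 N (tension)
  F[2-4] = -251.3052 N (compression)
  F[3-4] = -1987.4733 N (compression)
  F[3-5] = +3892.2556 N (tension)
  F[4-5] = -2598.1382 N (compression)
  Rx@0 = -2705.5900 N
  Ry@0 = -1759.6643 N
  Ry@4 = +4064.9243 N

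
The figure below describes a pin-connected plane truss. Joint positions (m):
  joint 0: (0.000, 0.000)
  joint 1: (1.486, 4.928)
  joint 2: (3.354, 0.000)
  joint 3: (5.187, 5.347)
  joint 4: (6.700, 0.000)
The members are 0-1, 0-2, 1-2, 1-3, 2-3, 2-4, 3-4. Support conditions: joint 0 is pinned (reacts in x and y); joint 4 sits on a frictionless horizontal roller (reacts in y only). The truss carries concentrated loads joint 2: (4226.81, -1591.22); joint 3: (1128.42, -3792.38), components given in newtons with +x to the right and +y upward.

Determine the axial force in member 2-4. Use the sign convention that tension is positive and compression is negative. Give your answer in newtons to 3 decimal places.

1310.990

N=5 nodes, M=7 members, R=3 reactions → 2N=10, M+R=10
member 0 (0-1): L=5.1472, (cx,cy)=(0.2887,0.9574)
member 1 (0-2): L=3.3540, (cx,cy)=(1.0000,0.0000)
member 2 (1-2): L=5.2702, (cx,cy)=(0.3544,-0.9351)
member 3 (1-3): L=3.7246, (cx,cy)=(0.9937,0.1125)
member 4 (2-3): L=5.6525, (cx,cy)=(0.3243,0.9460)
member 5 (2-4): L=3.3460, (cx,cy)=(1.0000,0.0000)
member 6 (3-4): L=5.5569, (cx,cy)=(0.2723,-0.9622)
solve A·x = −loads:
  F[0-1] = -783.8910 N (compression)
  F[0-2] = +5581.5411 N (tension)
  F[1-2] = +743.3226 N (tension)
  F[1-3] = -492.9093 N (compression)
  F[2-3] = +947.3522 N (tension)
  F[2-4] = +1310.9897 N (tension)
  F[3-4] = -4814.9971 N (compression)
  Rx@0 = -5355.2300 N
  Ry@0 = +750.5121 N
  Ry@4 = +4633.0879 N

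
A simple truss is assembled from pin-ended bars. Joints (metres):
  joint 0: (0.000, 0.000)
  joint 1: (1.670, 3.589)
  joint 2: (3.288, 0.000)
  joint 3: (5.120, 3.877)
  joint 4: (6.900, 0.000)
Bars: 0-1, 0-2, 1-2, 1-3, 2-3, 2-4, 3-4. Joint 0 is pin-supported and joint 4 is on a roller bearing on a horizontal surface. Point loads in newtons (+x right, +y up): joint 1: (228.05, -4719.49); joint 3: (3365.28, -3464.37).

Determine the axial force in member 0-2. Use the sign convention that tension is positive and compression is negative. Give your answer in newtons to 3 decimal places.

4738.658

N=5 nodes, M=7 members, R=3 reactions → 2N=10, M+R=10
member 0 (0-1): L=3.9585, (cx,cy)=(0.4219,0.9067)
member 1 (0-2): L=3.2880, (cx,cy)=(1.0000,0.0000)
member 2 (1-2): L=3.9369, (cx,cy)=(0.4110,-0.9116)
member 3 (1-3): L=3.4620, (cx,cy)=(0.9965,0.0832)
member 4 (2-3): L=4.2880, (cx,cy)=(0.4272,0.9041)
member 5 (2-4): L=3.6120, (cx,cy)=(1.0000,0.0000)
member 6 (3-4): L=4.2661, (cx,cy)=(0.4172,-0.9088)
solve A·x = −loads:
  F[0-1] = -2714.8485 N (compression)
  F[0-2] = +4738.6585 N (tension)
  F[1-2] = -2508.2840 N (compression)
  F[1-3] = -343.6958 N (compression)
  F[2-3] = +2529.0901 N (tension)
  F[2-4] = +2627.2711 N (tension)
  F[3-4] = -6296.7283 N (compression)
  Rx@0 = -3593.3300 N
  Ry@0 = +2461.4274 N
  Ry@4 = +5722.4326 N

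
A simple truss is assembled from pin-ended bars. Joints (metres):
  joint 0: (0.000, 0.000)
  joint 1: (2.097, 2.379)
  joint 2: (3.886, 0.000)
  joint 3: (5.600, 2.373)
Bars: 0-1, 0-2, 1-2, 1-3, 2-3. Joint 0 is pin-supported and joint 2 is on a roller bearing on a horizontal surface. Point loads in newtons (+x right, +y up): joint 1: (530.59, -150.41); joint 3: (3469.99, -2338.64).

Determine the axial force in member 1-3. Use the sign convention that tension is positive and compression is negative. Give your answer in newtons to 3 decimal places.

N=4 nodes, M=5 members, R=3 reactions → 2N=8, M+R=8
member 0 (0-1): L=3.1713, (cx,cy)=(0.6612,0.7502)
member 1 (0-2): L=3.8860, (cx,cy)=(1.0000,0.0000)
member 2 (1-2): L=2.9766, (cx,cy)=(0.6010,-0.7992)
member 3 (1-3): L=3.5030, (cx,cy)=(1.0000,-0.0017)
member 4 (2-3): L=2.9273, (cx,cy)=(0.5855,0.8107)
solve A·x = −loads:
  F[0-1] = +4540.3750 N (tension)
  F[0-2] = +998.2748 N (tension)
  F[1-2] = -4460.8804 N (compression)
  F[1-3] = +5152.8048 N (tension)
  F[2-3] = -2873.9997 N (compression)
  Rx@0 = -4000.5800 N
  Ry@0 = -3406.0487 N
  Ry@2 = +5895.0987 N

5152.805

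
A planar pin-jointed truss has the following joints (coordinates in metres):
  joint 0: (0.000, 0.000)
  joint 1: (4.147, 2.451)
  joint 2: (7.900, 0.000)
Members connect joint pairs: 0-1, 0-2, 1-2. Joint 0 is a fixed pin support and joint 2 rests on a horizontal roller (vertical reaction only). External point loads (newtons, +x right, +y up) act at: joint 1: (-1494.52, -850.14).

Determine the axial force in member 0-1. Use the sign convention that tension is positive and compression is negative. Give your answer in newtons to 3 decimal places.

-1705.069

N=3 nodes, M=3 members, R=3 reactions → 2N=6, M+R=6
member 0 (0-1): L=4.8172, (cx,cy)=(0.8609,0.5088)
member 1 (0-2): L=7.9000, (cx,cy)=(1.0000,0.0000)
member 2 (1-2): L=4.4825, (cx,cy)=(0.8373,-0.5468)
solve A·x = −loads:
  F[0-1] = -1705.0692 N (compression)
  F[0-2] = -26.6582 N (compression)
  F[1-2] = +31.8396 N (tension)
  Rx@0 = +1494.5200 N
  Ry@0 = +867.5499 N
  Ry@2 = -17.4099 N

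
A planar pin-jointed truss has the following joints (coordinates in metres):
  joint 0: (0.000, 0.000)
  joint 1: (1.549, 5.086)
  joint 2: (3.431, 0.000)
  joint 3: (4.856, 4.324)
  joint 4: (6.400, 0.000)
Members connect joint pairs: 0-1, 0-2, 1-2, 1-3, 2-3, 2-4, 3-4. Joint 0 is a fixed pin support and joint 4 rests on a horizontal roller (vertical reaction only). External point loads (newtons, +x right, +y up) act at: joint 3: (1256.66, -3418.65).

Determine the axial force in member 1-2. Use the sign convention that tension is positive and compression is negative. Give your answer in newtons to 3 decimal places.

N=5 nodes, M=7 members, R=3 reactions → 2N=10, M+R=10
member 0 (0-1): L=5.3167, (cx,cy)=(0.2913,0.9566)
member 1 (0-2): L=3.4310, (cx,cy)=(1.0000,0.0000)
member 2 (1-2): L=5.4230, (cx,cy)=(0.3470,-0.9379)
member 3 (1-3): L=3.3937, (cx,cy)=(0.9745,-0.2245)
member 4 (2-3): L=4.5528, (cx,cy)=(0.3130,0.9498)
member 5 (2-4): L=2.9690, (cx,cy)=(1.0000,0.0000)
member 6 (3-4): L=4.5914, (cx,cy)=(0.3363,-0.9418)
solve A·x = −loads:
  F[0-1] = +25.3828 N (tension)
  F[0-2] = +1249.2648 N (tension)
  F[1-2] = -30.2903 N (compression)
  F[1-3] = +18.3763 N (tension)
  F[2-3] = +29.9107 N (tension)
  F[2-4] = +1229.3909 N (tension)
  F[3-4] = -3655.8419 N (compression)
  Rx@0 = -1256.6600 N
  Ry@0 = -24.2816 N
  Ry@4 = +3442.9316 N

-30.290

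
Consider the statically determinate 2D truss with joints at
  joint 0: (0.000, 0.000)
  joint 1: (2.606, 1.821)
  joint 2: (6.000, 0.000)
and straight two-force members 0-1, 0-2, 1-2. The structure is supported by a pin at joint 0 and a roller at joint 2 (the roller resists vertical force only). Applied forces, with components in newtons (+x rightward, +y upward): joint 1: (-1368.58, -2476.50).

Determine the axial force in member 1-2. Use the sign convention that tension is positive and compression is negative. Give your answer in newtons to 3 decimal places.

N=3 nodes, M=3 members, R=3 reactions → 2N=6, M+R=6
member 0 (0-1): L=3.1792, (cx,cy)=(0.8197,0.5728)
member 1 (0-2): L=6.0000, (cx,cy)=(1.0000,0.0000)
member 2 (1-2): L=3.8517, (cx,cy)=(0.8812,-0.4728)
solve A·x = −loads:
  F[0-1] = -3170.8798 N (compression)
  F[0-2] = +1230.6045 N (tension)
  F[1-2] = -1396.5436 N (compression)
  Rx@0 = +1368.5800 N
  Ry@0 = +1816.2375 N
  Ry@2 = +660.2625 N

-1396.544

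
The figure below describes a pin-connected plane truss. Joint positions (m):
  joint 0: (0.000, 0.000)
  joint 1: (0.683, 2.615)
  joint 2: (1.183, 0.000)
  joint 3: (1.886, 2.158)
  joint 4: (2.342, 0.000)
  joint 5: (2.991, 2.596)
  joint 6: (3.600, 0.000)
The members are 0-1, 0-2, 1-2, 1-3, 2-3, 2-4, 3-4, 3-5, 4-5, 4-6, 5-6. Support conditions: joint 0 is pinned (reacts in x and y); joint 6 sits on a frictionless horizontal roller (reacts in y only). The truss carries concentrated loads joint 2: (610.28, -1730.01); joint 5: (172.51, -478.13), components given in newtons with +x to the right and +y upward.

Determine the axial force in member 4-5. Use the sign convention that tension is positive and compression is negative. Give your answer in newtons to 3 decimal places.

N=7 nodes, M=11 members, R=3 reactions → 2N=14, M+R=14
member 0 (0-1): L=2.7027, (cx,cy)=(0.2527,0.9675)
member 1 (0-2): L=1.1830, (cx,cy)=(1.0000,0.0000)
member 2 (1-2): L=2.6624, (cx,cy)=(0.1878,-0.9822)
member 3 (1-3): L=1.2869, (cx,cy)=(0.9348,-0.3551)
member 4 (2-3): L=2.2696, (cx,cy)=(0.3097,0.9508)
member 5 (2-4): L=1.1590, (cx,cy)=(1.0000,0.0000)
member 6 (3-4): L=2.2057, (cx,cy)=(0.2067,-0.9784)
member 7 (3-5): L=1.1886, (cx,cy)=(0.9296,0.3685)
member 8 (4-5): L=2.6759, (cx,cy)=(0.2425,0.9701)
member 9 (4-6): L=1.2580, (cx,cy)=(1.0000,0.0000)
member 10 (5-6): L=2.6665, (cx,cy)=(0.2284,-0.9736)
solve A·x = −loads:
  F[0-1] = -1155.4988 N (compression)
  F[0-2] = +1074.7939 N (tension)
  F[1-2] = +1349.1829 N (tension)
  F[1-3] = -583.4106 N (compression)
  F[2-3] = +425.7728 N (tension)
  F[2-4] = +586.0133 N (tension)
  F[3-4] = -731.7628 N (compression)
  F[3-5] = -282.0657 N (compression)
  F[4-5] = +737.9880 N (tension)
  F[4-6] = +255.7391 N (tension)
  F[5-6] = -1119.7411 N (compression)
  Rx@0 = -782.7900 N
  Ry@0 = +1117.9943 N
  Ry@6 = +1090.1457 N

737.988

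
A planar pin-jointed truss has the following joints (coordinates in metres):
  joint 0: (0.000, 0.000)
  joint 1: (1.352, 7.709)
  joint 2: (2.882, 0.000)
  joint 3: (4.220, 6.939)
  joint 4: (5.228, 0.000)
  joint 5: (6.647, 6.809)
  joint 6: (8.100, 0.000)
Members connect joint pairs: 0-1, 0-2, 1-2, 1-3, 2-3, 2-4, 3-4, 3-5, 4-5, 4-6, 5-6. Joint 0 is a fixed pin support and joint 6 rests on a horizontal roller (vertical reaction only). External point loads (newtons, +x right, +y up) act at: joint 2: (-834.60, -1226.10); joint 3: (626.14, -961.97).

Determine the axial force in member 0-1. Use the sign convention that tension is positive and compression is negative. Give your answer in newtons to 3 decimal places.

N=7 nodes, M=11 members, R=3 reactions → 2N=14, M+R=14
member 0 (0-1): L=7.8267, (cx,cy)=(0.1727,0.9850)
member 1 (0-2): L=2.8820, (cx,cy)=(1.0000,0.0000)
member 2 (1-2): L=7.8594, (cx,cy)=(0.1947,-0.9809)
member 3 (1-3): L=2.9696, (cx,cy)=(0.9658,-0.2593)
member 4 (2-3): L=7.0668, (cx,cy)=(0.1893,0.9819)
member 5 (2-4): L=2.3460, (cx,cy)=(1.0000,0.0000)
member 6 (3-4): L=7.0118, (cx,cy)=(0.1438,-0.9896)
member 7 (3-5): L=2.4305, (cx,cy)=(0.9986,-0.0535)
member 8 (4-5): L=6.9553, (cx,cy)=(0.2040,0.9790)
member 9 (4-6): L=2.8720, (cx,cy)=(1.0000,0.0000)
member 10 (5-6): L=6.9623, (cx,cy)=(0.2087,-0.9780)
solve A·x = −loads:
  F[0-1] = -725.1541 N (compression)
  F[0-2] = -83.1947 N (compression)
  F[1-2] = +805.3864 N (tension)
  F[1-3] = -292.0401 N (compression)
  F[2-3] = +444.1557 N (tension)
  F[2-4] = +824.0972 N (tension)
  F[3-4] = -1456.0103 N (compression)
  F[3-5] = -615.6668 N (compression)
  F[4-5] = +1471.8437 N (tension)
  F[4-6] = +314.5038 N (tension)
  F[5-6] = -1507.0002 N (compression)
  Rx@0 = +208.4600 N
  Ry@0 = +714.2528 N
  Ry@6 = +1473.8172 N

-725.154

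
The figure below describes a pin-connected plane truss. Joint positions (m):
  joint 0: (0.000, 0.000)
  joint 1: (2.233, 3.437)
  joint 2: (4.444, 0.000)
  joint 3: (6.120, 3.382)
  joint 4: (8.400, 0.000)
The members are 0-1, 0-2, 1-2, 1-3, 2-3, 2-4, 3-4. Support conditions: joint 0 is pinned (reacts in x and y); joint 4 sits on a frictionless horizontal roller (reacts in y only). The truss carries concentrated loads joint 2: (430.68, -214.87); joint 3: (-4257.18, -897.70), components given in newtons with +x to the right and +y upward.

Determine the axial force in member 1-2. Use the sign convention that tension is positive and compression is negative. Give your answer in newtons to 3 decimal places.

N=5 nodes, M=7 members, R=3 reactions → 2N=10, M+R=10
member 0 (0-1): L=4.0987, (cx,cy)=(0.5448,0.8386)
member 1 (0-2): L=4.4440, (cx,cy)=(1.0000,0.0000)
member 2 (1-2): L=4.0867, (cx,cy)=(0.5410,-0.8410)
member 3 (1-3): L=3.8874, (cx,cy)=(0.9999,-0.0141)
member 4 (2-3): L=3.7745, (cx,cy)=(0.4440,0.8960)
member 5 (2-4): L=3.9560, (cx,cy)=(1.0000,0.0000)
member 6 (3-4): L=4.0788, (cx,cy)=(0.5590,-0.8292)
solve A·x = −loads:
  F[0-1] = -2455.2508 N (compression)
  F[0-2] = -2488.8591 N (compression)
  F[1-2] = +2493.2963 N (tension)
  F[1-3] = -2686.8262 N (compression)
  F[2-3] = -2100.4435 N (compression)
  F[2-4] = -637.9596 N (compression)
  F[3-4] = +1141.2663 N (tension)
  Rx@0 = +3826.5000 N
  Ry@0 = +2058.8767 N
  Ry@4 = -946.3067 N

2493.296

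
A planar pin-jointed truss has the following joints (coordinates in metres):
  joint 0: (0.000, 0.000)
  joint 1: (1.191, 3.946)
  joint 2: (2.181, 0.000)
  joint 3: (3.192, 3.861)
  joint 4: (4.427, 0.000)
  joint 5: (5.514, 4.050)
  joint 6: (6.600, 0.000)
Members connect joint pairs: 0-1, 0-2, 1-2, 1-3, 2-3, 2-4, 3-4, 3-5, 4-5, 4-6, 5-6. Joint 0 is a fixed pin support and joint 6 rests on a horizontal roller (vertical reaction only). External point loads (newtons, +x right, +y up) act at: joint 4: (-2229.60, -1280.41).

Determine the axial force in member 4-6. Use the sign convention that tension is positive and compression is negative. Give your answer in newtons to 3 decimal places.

230.298

N=7 nodes, M=11 members, R=3 reactions → 2N=14, M+R=14
member 0 (0-1): L=4.1218, (cx,cy)=(0.2890,0.9573)
member 1 (0-2): L=2.1810, (cx,cy)=(1.0000,0.0000)
member 2 (1-2): L=4.0683, (cx,cy)=(0.2433,-0.9699)
member 3 (1-3): L=2.0028, (cx,cy)=(0.9991,-0.0424)
member 4 (2-3): L=3.9912, (cx,cy)=(0.2533,0.9674)
member 5 (2-4): L=2.2460, (cx,cy)=(1.0000,0.0000)
member 6 (3-4): L=4.0537, (cx,cy)=(0.3047,-0.9525)
member 7 (3-5): L=2.3297, (cx,cy)=(0.9967,0.0811)
member 8 (4-5): L=4.1933, (cx,cy)=(0.2592,0.9658)
member 9 (4-6): L=2.1730, (cx,cy)=(1.0000,0.0000)
member 10 (5-6): L=4.1931, (cx,cy)=(0.2590,-0.9659)
solve A·x = −loads:
  F[0-1] = -440.3487 N (compression)
  F[0-2] = -2102.3612 N (compression)
  F[1-2] = +444.9448 N (tension)
  F[1-3] = -235.7264 N (compression)
  F[2-3] = -446.1197 N (compression)
  F[2-4] = -1881.0798 N (compression)
  F[3-4] = +402.3471 N (tension)
  F[3-5] = -472.6570 N (compression)
  F[4-5] = +928.9430 N (tension)
  F[4-6] = +230.2976 N (tension)
  F[5-6] = -889.1857 N (compression)
  Rx@0 = +2229.6000 N
  Ry@0 = +421.5653 N
  Ry@6 = +858.8447 N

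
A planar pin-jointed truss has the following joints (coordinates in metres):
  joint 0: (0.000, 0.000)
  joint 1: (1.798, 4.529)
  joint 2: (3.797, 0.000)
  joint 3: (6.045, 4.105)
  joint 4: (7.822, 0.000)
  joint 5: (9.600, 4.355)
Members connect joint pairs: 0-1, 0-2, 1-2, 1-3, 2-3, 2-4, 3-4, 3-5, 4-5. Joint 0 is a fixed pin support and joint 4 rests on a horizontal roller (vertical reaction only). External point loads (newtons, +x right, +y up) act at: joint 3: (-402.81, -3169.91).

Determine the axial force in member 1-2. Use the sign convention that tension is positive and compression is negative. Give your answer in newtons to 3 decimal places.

N=6 nodes, M=9 members, R=3 reactions → 2N=12, M+R=12
member 0 (0-1): L=4.8728, (cx,cy)=(0.3690,0.9294)
member 1 (0-2): L=3.7970, (cx,cy)=(1.0000,0.0000)
member 2 (1-2): L=4.9505, (cx,cy)=(0.4038,-0.9148)
member 3 (1-3): L=4.2681, (cx,cy)=(0.9951,-0.0993)
member 4 (2-3): L=4.6802, (cx,cy)=(0.4803,0.8771)
member 5 (2-4): L=4.0250, (cx,cy)=(1.0000,0.0000)
member 6 (3-4): L=4.4731, (cx,cy)=(0.3973,-0.9177)
member 7 (3-5): L=3.5638, (cx,cy)=(0.9975,0.0702)
member 8 (4-5): L=4.7040, (cx,cy)=(0.3780,0.9258)
solve A·x = −loads:
  F[0-1] = -1002.2582 N (compression)
  F[0-2] = -32.9934 N (compression)
  F[1-2] = +1107.3924 N (tension)
  F[1-3] = -821.0368 N (compression)
  F[2-3] = -1155.0615 N (compression)
  F[2-4] = +968.9629 N (tension)
  F[3-4] = -2439.1008 N (compression)
  F[3-5] = -0.0000 N (tension)
  F[4-5] = +0.0000 N (tension)
  Rx@0 = +402.8100 N
  Ry@0 = +931.5348 N
  Ry@4 = +2238.3752 N

1107.392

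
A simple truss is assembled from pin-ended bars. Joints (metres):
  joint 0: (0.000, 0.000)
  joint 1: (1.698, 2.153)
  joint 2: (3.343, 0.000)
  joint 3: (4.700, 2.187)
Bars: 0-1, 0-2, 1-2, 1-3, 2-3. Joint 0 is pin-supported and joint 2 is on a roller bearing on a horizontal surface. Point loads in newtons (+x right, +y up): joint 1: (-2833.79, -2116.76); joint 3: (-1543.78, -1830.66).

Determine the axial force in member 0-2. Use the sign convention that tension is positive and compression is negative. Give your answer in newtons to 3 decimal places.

N=4 nodes, M=5 members, R=3 reactions → 2N=8, M+R=8
member 0 (0-1): L=2.7420, (cx,cy)=(0.6193,0.7852)
member 1 (0-2): L=3.3430, (cx,cy)=(1.0000,0.0000)
member 2 (1-2): L=2.7095, (cx,cy)=(0.6071,-0.7946)
member 3 (1-3): L=3.0022, (cx,cy)=(0.9999,0.0113)
member 4 (2-3): L=2.5738, (cx,cy)=(0.5272,0.8497)
solve A·x = −loads:
  F[0-1] = -3990.7390 N (compression)
  F[0-2] = -1906.2889 N (compression)
  F[1-2] = +1273.6814 N (tension)
  F[1-3] = -410.7965 N (compression)
  F[2-3] = -2148.9568 N (compression)
  Rx@0 = +4377.5700 N
  Ry@0 = +3133.4913 N
  Ry@2 = +813.9287 N

-1906.289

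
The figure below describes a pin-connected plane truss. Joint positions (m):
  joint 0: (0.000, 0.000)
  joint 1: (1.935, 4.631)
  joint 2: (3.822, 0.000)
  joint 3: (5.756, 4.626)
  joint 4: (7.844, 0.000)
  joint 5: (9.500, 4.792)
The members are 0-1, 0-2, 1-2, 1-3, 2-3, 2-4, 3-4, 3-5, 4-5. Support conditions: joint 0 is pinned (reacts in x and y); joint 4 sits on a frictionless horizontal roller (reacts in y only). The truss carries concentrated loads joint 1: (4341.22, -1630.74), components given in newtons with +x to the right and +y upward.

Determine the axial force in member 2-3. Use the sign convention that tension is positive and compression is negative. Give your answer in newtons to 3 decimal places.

3210.339

N=6 nodes, M=9 members, R=3 reactions → 2N=12, M+R=12
member 0 (0-1): L=5.0190, (cx,cy)=(0.3855,0.9227)
member 1 (0-2): L=3.8220, (cx,cy)=(1.0000,0.0000)
member 2 (1-2): L=5.0007, (cx,cy)=(0.3773,-0.9261)
member 3 (1-3): L=3.8210, (cx,cy)=(1.0000,-0.0013)
member 4 (2-3): L=5.0140, (cx,cy)=(0.3857,0.9226)
member 5 (2-4): L=4.0220, (cx,cy)=(1.0000,0.0000)
member 6 (3-4): L=5.0754, (cx,cy)=(0.4114,-0.9115)
member 7 (3-5): L=3.7477, (cx,cy)=(0.9990,0.0443)
member 8 (4-5): L=5.0701, (cx,cy)=(0.3266,0.9452)
solve A·x = −loads:
  F[0-1] = +1446.3549 N (tension)
  F[0-2] = +3783.5999 N (tension)
  F[1-2] = -3198.3596 N (compression)
  F[1-3] = -2576.7084 N (compression)
  F[2-3] = +3210.3390 N (tension)
  F[2-4] = +1338.4152 N (tension)
  F[3-4] = -3253.3448 N (compression)
  F[3-5] = +0.0000 N (tension)
  F[4-5] = +0.0000 N (tension)
  Rx@0 = -4341.2200 N
  Ry@0 = -1334.5420 N
  Ry@4 = +2965.2820 N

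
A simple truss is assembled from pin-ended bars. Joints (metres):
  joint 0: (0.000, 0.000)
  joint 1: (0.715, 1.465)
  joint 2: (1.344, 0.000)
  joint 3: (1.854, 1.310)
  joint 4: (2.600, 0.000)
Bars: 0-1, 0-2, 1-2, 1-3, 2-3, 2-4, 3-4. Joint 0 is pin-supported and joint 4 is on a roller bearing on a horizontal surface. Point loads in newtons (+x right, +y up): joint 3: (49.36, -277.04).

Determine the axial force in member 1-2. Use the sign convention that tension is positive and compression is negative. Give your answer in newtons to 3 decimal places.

67.322

N=5 nodes, M=7 members, R=3 reactions → 2N=10, M+R=10
member 0 (0-1): L=1.6302, (cx,cy)=(0.4386,0.8987)
member 1 (0-2): L=1.3440, (cx,cy)=(1.0000,0.0000)
member 2 (1-2): L=1.5943, (cx,cy)=(0.3945,-0.9189)
member 3 (1-3): L=1.1495, (cx,cy)=(0.9909,-0.1348)
member 4 (2-3): L=1.4058, (cx,cy)=(0.3628,0.9319)
member 5 (2-4): L=1.2560, (cx,cy)=(1.0000,0.0000)
member 6 (3-4): L=1.5075, (cx,cy)=(0.4949,-0.8690)
solve A·x = −loads:
  F[0-1] = -60.7773 N (compression)
  F[0-2] = +76.0172 N (tension)
  F[1-2] = +67.3222 N (tension)
  F[1-3] = -53.7080 N (compression)
  F[2-3] = -66.3841 N (compression)
  F[2-4] = +126.6609 N (tension)
  F[3-4] = -255.9569 N (compression)
  Rx@0 = -49.3600 N
  Ry@0 = +54.6193 N
  Ry@4 = +222.4207 N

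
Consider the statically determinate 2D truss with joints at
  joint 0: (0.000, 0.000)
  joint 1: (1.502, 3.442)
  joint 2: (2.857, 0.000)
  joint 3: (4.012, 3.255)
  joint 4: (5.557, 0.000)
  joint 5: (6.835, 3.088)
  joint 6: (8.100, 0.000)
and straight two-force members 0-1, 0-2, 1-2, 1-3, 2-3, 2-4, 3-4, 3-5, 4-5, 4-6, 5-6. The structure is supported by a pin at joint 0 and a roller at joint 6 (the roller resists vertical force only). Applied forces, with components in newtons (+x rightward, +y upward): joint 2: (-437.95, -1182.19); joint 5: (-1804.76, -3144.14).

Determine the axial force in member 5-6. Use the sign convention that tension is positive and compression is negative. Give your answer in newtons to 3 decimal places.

N=7 nodes, M=11 members, R=3 reactions → 2N=14, M+R=14
member 0 (0-1): L=3.7554, (cx,cy)=(0.4000,0.9165)
member 1 (0-2): L=2.8570, (cx,cy)=(1.0000,0.0000)
member 2 (1-2): L=3.6991, (cx,cy)=(0.3663,-0.9305)
member 3 (1-3): L=2.5170, (cx,cy)=(0.9972,-0.0743)
member 4 (2-3): L=3.4538, (cx,cy)=(0.3344,0.9424)
member 5 (2-4): L=2.7000, (cx,cy)=(1.0000,0.0000)
member 6 (3-4): L=3.6031, (cx,cy)=(0.4288,-0.9034)
member 7 (3-5): L=2.8279, (cx,cy)=(0.9983,-0.0591)
member 8 (4-5): L=3.3420, (cx,cy)=(0.3824,0.9240)
member 9 (4-6): L=2.5430, (cx,cy)=(1.0000,0.0000)
member 10 (5-6): L=3.3371, (cx,cy)=(0.3791,-0.9254)
solve A·x = −loads:
  F[0-1] = -2121.3342 N (compression)
  F[0-2] = -1394.2769 N (compression)
  F[1-2] = +2222.6291 N (tension)
  F[1-3] = -1667.2003 N (compression)
  F[2-3] = -940.0776 N (compression)
  F[2-4] = +172.2038 N (tension)
  F[3-4] = +1001.1480 N (tension)
  F[3-5] = -2410.4648 N (compression)
  F[4-5] = -978.8318 N (compression)
  F[4-6] = +975.8079 N (tension)
  F[5-6] = -2574.1735 N (compression)
  Rx@0 = +2242.7100 N
  Ry@0 = +1944.2788 N
  Ry@6 = +2382.0512 N

-2574.173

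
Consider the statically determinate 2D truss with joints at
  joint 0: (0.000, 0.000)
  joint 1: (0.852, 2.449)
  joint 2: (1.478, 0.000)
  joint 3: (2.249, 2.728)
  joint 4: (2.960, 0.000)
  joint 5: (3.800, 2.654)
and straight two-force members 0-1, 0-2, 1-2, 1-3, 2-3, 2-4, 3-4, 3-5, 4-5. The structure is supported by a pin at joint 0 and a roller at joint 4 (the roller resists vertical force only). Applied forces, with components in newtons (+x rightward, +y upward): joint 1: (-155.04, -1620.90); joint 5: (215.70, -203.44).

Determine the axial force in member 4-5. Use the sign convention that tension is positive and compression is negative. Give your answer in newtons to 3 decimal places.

N=6 nodes, M=9 members, R=3 reactions → 2N=12, M+R=12
member 0 (0-1): L=2.5930, (cx,cy)=(0.3286,0.9445)
member 1 (0-2): L=1.4780, (cx,cy)=(1.0000,0.0000)
member 2 (1-2): L=2.5277, (cx,cy)=(0.2477,-0.9688)
member 3 (1-3): L=1.4246, (cx,cy)=(0.9806,0.1958)
member 4 (2-3): L=2.8349, (cx,cy)=(0.2720,0.9623)
member 5 (2-4): L=1.4820, (cx,cy)=(1.0000,0.0000)
member 6 (3-4): L=2.8191, (cx,cy)=(0.2522,-0.9677)
member 7 (3-5): L=1.5528, (cx,cy)=(0.9989,-0.0477)
member 8 (4-5): L=2.7838, (cx,cy)=(0.3018,0.9534)
solve A·x = −loads:
  F[0-1] = -1092.1231 N (compression)
  F[0-2] = +419.5103 N (tension)
  F[1-2] = -618.7905 N (compression)
  F[1-3] = -51.5642 N (compression)
  F[2-3] = +622.9983 N (tension)
  F[2-4] = +96.8281 N (tension)
  F[3-4] = -622.7104 N (compression)
  F[3-5] = +276.2367 N (tension)
  F[4-5] = -199.5783 N (compression)
  Rx@0 = -60.6600 N
  Ry@0 = +1031.4840 N
  Ry@4 = +792.8560 N

-199.578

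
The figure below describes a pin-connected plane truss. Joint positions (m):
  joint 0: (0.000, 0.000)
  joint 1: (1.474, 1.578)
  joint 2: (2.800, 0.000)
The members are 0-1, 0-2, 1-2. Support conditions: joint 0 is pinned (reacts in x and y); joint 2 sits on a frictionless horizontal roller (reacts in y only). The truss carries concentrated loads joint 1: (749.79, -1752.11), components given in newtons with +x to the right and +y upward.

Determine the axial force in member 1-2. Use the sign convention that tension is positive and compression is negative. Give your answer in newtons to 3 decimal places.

-1756.711

N=3 nodes, M=3 members, R=3 reactions → 2N=6, M+R=6
member 0 (0-1): L=2.1593, (cx,cy)=(0.6826,0.7308)
member 1 (0-2): L=2.8000, (cx,cy)=(1.0000,0.0000)
member 2 (1-2): L=2.0612, (cx,cy)=(0.6433,-0.7656)
solve A·x = −loads:
  F[0-1] = -557.1993 N (compression)
  F[0-2] = +1130.1427 N (tension)
  F[1-2] = -1756.7114 N (compression)
  Rx@0 = -749.7900 N
  Ry@0 = +407.1890 N
  Ry@2 = +1344.9210 N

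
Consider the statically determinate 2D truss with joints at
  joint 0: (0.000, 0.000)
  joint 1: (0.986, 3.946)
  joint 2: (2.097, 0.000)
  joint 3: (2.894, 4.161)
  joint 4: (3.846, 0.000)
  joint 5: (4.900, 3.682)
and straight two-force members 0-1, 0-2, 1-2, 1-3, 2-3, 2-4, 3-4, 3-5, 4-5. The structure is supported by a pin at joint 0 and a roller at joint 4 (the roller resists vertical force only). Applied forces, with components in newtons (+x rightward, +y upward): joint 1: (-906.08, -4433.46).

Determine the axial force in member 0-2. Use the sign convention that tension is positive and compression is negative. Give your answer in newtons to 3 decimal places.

N=6 nodes, M=9 members, R=3 reactions → 2N=12, M+R=12
member 0 (0-1): L=4.0673, (cx,cy)=(0.2424,0.9702)
member 1 (0-2): L=2.0970, (cx,cy)=(1.0000,0.0000)
member 2 (1-2): L=4.0994, (cx,cy)=(0.2710,-0.9626)
member 3 (1-3): L=1.9201, (cx,cy)=(0.9937,0.1120)
member 4 (2-3): L=4.2366, (cx,cy)=(0.1881,0.9821)
member 5 (2-4): L=1.7490, (cx,cy)=(1.0000,0.0000)
member 6 (3-4): L=4.2685, (cx,cy)=(0.2230,-0.9748)
member 7 (3-5): L=2.0624, (cx,cy)=(0.9727,-0.2323)
member 8 (4-5): L=3.8299, (cx,cy)=(0.2752,0.9614)
solve A·x = −loads:
  F[0-1] = -4356.4381 N (compression)
  F[0-2] = +150.0074 N (tension)
  F[1-2] = -225.4238 N (compression)
  F[1-3] = -89.4771 N (compression)
  F[2-3] = +220.9320 N (tension)
  F[2-4] = +47.3525 N (tension)
  F[3-4] = -212.3161 N (compression)
  F[3-5] = +0.0000 N (tension)
  F[4-5] = -0.0000 N (compression)
  Rx@0 = +906.0800 N
  Ry@0 = +4226.4918 N
  Ry@4 = +206.9682 N

150.007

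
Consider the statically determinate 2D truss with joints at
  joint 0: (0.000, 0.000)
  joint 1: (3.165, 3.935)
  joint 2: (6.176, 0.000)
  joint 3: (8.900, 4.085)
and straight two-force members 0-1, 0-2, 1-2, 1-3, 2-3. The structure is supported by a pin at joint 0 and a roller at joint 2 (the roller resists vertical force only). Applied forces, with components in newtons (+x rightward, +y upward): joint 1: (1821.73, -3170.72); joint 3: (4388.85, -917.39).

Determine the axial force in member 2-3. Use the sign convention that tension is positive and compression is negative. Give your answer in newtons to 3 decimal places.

N=4 nodes, M=5 members, R=3 reactions → 2N=8, M+R=8
member 0 (0-1): L=5.0499, (cx,cy)=(0.6267,0.7792)
member 1 (0-2): L=6.1760, (cx,cy)=(1.0000,0.0000)
member 2 (1-2): L=4.9548, (cx,cy)=(0.6077,-0.7942)
member 3 (1-3): L=5.7370, (cx,cy)=(0.9997,0.0261)
member 4 (2-3): L=4.9099, (cx,cy)=(0.5548,0.8320)
solve A·x = −loads:
  F[0-1] = +3750.4291 N (tension)
  F[0-2] = +3860.0151 N (tension)
  F[1-2] = -7504.6873 N (compression)
  F[1-3] = +5091.0973 N (tension)
  F[2-3] = -1262.6427 N (compression)
  Rx@0 = -6210.5800 N
  Ry@0 = -2922.4243 N
  Ry@2 = +7010.5343 N

-1262.643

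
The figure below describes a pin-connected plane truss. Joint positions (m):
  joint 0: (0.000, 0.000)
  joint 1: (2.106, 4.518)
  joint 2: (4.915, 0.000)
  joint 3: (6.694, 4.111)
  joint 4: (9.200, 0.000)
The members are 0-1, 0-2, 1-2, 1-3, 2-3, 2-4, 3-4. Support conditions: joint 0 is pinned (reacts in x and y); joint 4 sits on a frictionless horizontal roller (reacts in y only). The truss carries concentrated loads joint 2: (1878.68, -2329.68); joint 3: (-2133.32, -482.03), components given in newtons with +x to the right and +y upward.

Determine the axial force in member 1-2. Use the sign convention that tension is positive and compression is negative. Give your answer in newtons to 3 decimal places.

N=5 nodes, M=7 members, R=3 reactions → 2N=10, M+R=10
member 0 (0-1): L=4.9847, (cx,cy)=(0.4225,0.9064)
member 1 (0-2): L=4.9150, (cx,cy)=(1.0000,0.0000)
member 2 (1-2): L=5.3200, (cx,cy)=(0.5280,-0.8492)
member 3 (1-3): L=4.6060, (cx,cy)=(0.9961,-0.0884)
member 4 (2-3): L=4.4794, (cx,cy)=(0.3972,0.9178)
member 5 (2-4): L=4.2850, (cx,cy)=(1.0000,0.0000)
member 6 (3-4): L=4.8146, (cx,cy)=(0.5205,-0.8539)
solve A·x = −loads:
  F[0-1] = -2393.7794 N (compression)
  F[0-2] = +756.7080 N (tension)
  F[1-2] = +2815.7426 N (tension)
  F[1-3] = -2507.8805 N (compression)
  F[2-3] = -67.0845 N (compression)
  F[2-4] = +391.3932 N (tension)
  F[3-4] = -751.9557 N (compression)
  Rx@0 = +254.6400 N
  Ry@0 = +2169.6440 N
  Ry@4 = +642.0660 N

2815.743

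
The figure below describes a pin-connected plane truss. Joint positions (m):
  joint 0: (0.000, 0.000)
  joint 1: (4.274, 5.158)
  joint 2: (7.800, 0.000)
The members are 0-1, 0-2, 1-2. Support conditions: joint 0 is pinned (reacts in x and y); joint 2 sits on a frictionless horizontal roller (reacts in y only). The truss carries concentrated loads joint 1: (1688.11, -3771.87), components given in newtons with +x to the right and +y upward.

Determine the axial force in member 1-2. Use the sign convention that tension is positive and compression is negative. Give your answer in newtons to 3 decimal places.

-3855.776

N=3 nodes, M=3 members, R=3 reactions → 2N=6, M+R=6
member 0 (0-1): L=6.6987, (cx,cy)=(0.6380,0.7700)
member 1 (0-2): L=7.8000, (cx,cy)=(1.0000,0.0000)
member 2 (1-2): L=6.2480, (cx,cy)=(0.5643,-0.8255)
solve A·x = −loads:
  F[0-1] = -764.6210 N (compression)
  F[0-2] = +2175.9673 N (tension)
  F[1-2] = -3855.7764 N (compression)
  Rx@0 = -1688.1100 N
  Ry@0 = +588.7618 N
  Ry@2 = +3183.1082 N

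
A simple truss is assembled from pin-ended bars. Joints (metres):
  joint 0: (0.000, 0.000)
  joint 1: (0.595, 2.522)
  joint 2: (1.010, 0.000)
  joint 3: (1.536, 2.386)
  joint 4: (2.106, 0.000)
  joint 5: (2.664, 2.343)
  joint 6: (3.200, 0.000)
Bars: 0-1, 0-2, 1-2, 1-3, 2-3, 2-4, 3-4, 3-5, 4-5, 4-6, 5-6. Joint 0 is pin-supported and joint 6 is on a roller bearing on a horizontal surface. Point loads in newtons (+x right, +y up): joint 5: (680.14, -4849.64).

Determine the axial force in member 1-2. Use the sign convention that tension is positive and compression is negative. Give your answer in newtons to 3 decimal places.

N=7 nodes, M=11 members, R=3 reactions → 2N=14, M+R=14
member 0 (0-1): L=2.5912, (cx,cy)=(0.2296,0.9733)
member 1 (0-2): L=1.0100, (cx,cy)=(1.0000,0.0000)
member 2 (1-2): L=2.5559, (cx,cy)=(0.1624,-0.9867)
member 3 (1-3): L=0.9508, (cx,cy)=(0.9897,-0.1430)
member 4 (2-3): L=2.4433, (cx,cy)=(0.2153,0.9766)
member 5 (2-4): L=1.0960, (cx,cy)=(1.0000,0.0000)
member 6 (3-4): L=2.4531, (cx,cy)=(0.2324,-0.9726)
member 7 (3-5): L=1.1288, (cx,cy)=(0.9993,-0.0381)
member 8 (4-5): L=2.4085, (cx,cy)=(0.2317,0.9728)
member 9 (4-6): L=1.0940, (cx,cy)=(1.0000,0.0000)
member 10 (5-6): L=2.4035, (cx,cy)=(0.2230,-0.9748)
solve A·x = −loads:
  F[0-1] = -322.9539 N (compression)
  F[0-2] = +754.2967 N (tension)
  F[1-2] = +337.4386 N (tension)
  F[1-3] = -130.2858 N (compression)
  F[2-3] = -340.9558 N (compression)
  F[2-4] = +882.4882 N (tension)
  F[3-4] = +334.1432 N (tension)
  F[3-5] = -280.1915 N (compression)
  F[4-5] = -334.0876 N (compression)
  F[4-6] = +1037.5284 N (tension)
  F[5-6] = -4652.4778 N (compression)
  Rx@0 = -680.1400 N
  Ry@0 = +314.3247 N
  Ry@6 = +4535.3153 N

337.439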